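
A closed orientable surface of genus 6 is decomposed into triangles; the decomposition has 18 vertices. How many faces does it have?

56

χ = 2 − 2·6 = -10, and every face is a triangle so 3F = 2E.
V − E + F = -10 with E = 3F/2 gives 18 − (3/2 − 1)·F = -10, so F = 56 and E = 84.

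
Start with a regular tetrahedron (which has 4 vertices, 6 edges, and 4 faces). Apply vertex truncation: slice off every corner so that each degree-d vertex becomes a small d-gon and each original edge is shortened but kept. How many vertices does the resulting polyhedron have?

12

Truncation replaces each original edge-end by a new vertex, so V′ = 2E = 12.
Each original edge survives, and each old vertex of degree d contributes d new edges; summing degrees gives Σd = 2E, so E′ = E + 2E = 3E = 18.
Each original face survives and each original vertex becomes one new face: F′ = F + V = 8.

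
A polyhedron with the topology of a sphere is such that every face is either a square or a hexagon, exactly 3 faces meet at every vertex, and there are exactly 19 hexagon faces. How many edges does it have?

69

Let x be the number of squares; then F = 19 + x.
Edge–face incidences: 2E = 6·19 + 4·x = 114 + 4x.
Every vertex has degree 3, so 3V = 2E.
Euler: V − E + F = 2 ⇒ (2E)/3 − E + (19 + x) = 2.
Multiply by 6: 2·(2E) − 3·(2E) + 6·(19 + x) = 12, i.e. 114 + 6x − (114 + 4x) = 12.
Collecting terms: 2x = 12, so x = 6.
Then 2E = 114 + 4·6 = 138, so E = 69, V = 2E/3 = 46, F = 19 + 6 = 25.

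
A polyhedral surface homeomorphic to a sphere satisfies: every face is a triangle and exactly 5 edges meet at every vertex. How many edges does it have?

Each face has 3 edges and each edge borders two faces, so 2E = 3F.
Each vertex has degree 5, so 5V = 2E and hence V = 3F/5.
Euler: V − E + F = 2 ⇒ (3F/5) − (3F/2) + F = 2.
Multiply by 10: (6 − 15 + 10)F = 20, i.e. 1F = 20.
So F = 20, E = 3·20/2 = 30, V = 3·20/5 = 12.

30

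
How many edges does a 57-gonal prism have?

A prism on an n-gon has two n-gon bases and n rectangular sides: V = 2·57 = 114, E = 3·57 = 171, F = 57 + 2 = 59.

171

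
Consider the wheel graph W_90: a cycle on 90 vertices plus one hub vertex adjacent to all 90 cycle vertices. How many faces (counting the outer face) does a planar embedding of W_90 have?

W_90 has V = 90 + 1 = 91 vertices and E = 2·90 = 180 edges.
By Euler's formula F = 2 − V + E = 2 − 91 + 180 = 91.

91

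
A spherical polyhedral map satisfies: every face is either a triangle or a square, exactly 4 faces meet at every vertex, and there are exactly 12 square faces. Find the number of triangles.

Let x be the number of triangles; then F = 12 + x.
Edge–face incidences: 2E = 4·12 + 3·x = 48 + 3x.
Every vertex has degree 4, so 4V = 2E.
Euler: V − E + F = 2 ⇒ (2E)/4 − E + (12 + x) = 2.
Multiply by 8: 2·(2E) − 4·(2E) + 8·(12 + x) = 16, i.e. 96 + 8x − 2·(48 + 3x) = 16.
Collecting terms: 2x = 16, so x = 8.
Then 2E = 48 + 3·8 = 72, so E = 36, V = 2E/4 = 18, F = 12 + 8 = 20.

8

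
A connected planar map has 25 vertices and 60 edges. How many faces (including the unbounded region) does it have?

Euler's formula for a connected plane graph: V − E + F = 2, so F = 2 − 25 + 60 = 37.

37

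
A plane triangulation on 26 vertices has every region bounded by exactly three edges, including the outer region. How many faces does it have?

48

In a plane triangulation 3F = 2E and V − E + F = 2, so F = 2V − 4 = 2·26 − 4 = 48.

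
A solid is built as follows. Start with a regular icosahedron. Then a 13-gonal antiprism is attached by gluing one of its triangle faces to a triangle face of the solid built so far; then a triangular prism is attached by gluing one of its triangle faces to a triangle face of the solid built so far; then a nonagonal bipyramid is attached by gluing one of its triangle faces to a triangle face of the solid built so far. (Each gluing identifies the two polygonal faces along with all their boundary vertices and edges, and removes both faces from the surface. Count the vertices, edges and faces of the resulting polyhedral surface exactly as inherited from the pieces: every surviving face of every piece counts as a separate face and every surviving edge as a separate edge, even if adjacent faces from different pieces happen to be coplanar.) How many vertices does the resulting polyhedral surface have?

A regular icosahedron: V=12, E=30, F=20.
Attach a 13-gonal antiprism (V=26, E=52, F=28) along a 3-gon: merge 3 vertices and 3 edges, delete both glued faces → V=35, E=79, F=46.
Attach a triangular prism (V=6, E=9, F=5) along a 3-gon: merge 3 vertices and 3 edges, delete both glued faces → V=38, E=85, F=49.
Attach a nonagonal bipyramid (V=11, E=27, F=18) along a 3-gon: merge 3 vertices and 3 edges, delete both glued faces → V=46, E=109, F=65.
Check: V − E + F = 46 − 109 + 65 = 2.

46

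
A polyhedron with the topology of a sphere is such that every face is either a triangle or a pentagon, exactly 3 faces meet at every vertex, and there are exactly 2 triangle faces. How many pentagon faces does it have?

Let x be the number of pentagons; then F = 2 + x.
Edge–face incidences: 2E = 3·2 + 5·x = 6 + 5x.
Every vertex has degree 3, so 3V = 2E.
Euler: V − E + F = 2 ⇒ (2E)/3 − E + (2 + x) = 2.
Multiply by 6: 2·(2E) − 3·(2E) + 6·(2 + x) = 12, i.e. 12 + 6x − (6 + 5x) = 12.
Collecting terms: x + 6 = 12, so x = 6.
Then 2E = 6 + 5·6 = 36, so E = 18, V = 2E/3 = 12, F = 2 + 6 = 8.

6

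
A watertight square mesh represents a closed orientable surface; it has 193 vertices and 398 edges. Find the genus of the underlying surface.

Every face is a square and each edge borders two faces, so 4F = 2·398, giving F = 199.
χ = V − E + F = 193 − 398 + 199 = -6.
For a closed orientable surface χ = 2 − 2g, so g = (2 − (-6))/2 = 4.

4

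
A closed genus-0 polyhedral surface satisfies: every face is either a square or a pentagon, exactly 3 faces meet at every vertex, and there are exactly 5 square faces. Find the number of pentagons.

Let x be the number of pentagons; then F = 5 + x.
Edge–face incidences: 2E = 4·5 + 5·x = 20 + 5x.
Every vertex has degree 3, so 3V = 2E.
Euler: V − E + F = 2 ⇒ (2E)/3 − E + (5 + x) = 2.
Multiply by 6: 2·(2E) − 3·(2E) + 6·(5 + x) = 12, i.e. 30 + 6x − (20 + 5x) = 12.
Collecting terms: x + 10 = 12, so x = 2.
Then 2E = 20 + 5·2 = 30, so E = 15, V = 2E/3 = 10, F = 5 + 2 = 7.

2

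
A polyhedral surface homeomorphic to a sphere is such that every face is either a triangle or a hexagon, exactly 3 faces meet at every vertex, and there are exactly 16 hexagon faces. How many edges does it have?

Let x be the number of triangles; then F = 16 + x.
Edge–face incidences: 2E = 6·16 + 3·x = 96 + 3x.
Every vertex has degree 3, so 3V = 2E.
Euler: V − E + F = 2 ⇒ (2E)/3 − E + (16 + x) = 2.
Multiply by 6: 2·(2E) − 3·(2E) + 6·(16 + x) = 12, i.e. 96 + 6x − (96 + 3x) = 12.
Collecting terms: 3x = 12, so x = 4.
Then 2E = 96 + 3·4 = 108, so E = 54, V = 2E/3 = 36, F = 16 + 4 = 20.

54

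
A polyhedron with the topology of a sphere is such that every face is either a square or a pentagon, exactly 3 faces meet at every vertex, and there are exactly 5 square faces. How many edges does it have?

15

Let x be the number of pentagons; then F = 5 + x.
Edge–face incidences: 2E = 4·5 + 5·x = 20 + 5x.
Every vertex has degree 3, so 3V = 2E.
Euler: V − E + F = 2 ⇒ (2E)/3 − E + (5 + x) = 2.
Multiply by 6: 2·(2E) − 3·(2E) + 6·(5 + x) = 12, i.e. 30 + 6x − (20 + 5x) = 12.
Collecting terms: x + 10 = 12, so x = 2.
Then 2E = 20 + 5·2 = 30, so E = 15, V = 2E/3 = 10, F = 5 + 2 = 7.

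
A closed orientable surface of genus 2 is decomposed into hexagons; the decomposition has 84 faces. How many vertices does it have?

166

χ = 2 − 2·2 = -2, and every face is a hexagon so 6F = 2E.
E = 6·84/2 = 252. Then V = -2 + E − F = -2 + 252 − 84 = 166.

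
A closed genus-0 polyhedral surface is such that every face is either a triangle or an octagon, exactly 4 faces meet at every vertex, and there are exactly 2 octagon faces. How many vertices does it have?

Let x be the number of triangles; then F = 2 + x.
Edge–face incidences: 2E = 8·2 + 3·x = 16 + 3x.
Every vertex has degree 4, so 4V = 2E.
Euler: V − E + F = 2 ⇒ (2E)/4 − E + (2 + x) = 2.
Multiply by 8: 2·(2E) − 4·(2E) + 8·(2 + x) = 16, i.e. 16 + 8x − 2·(16 + 3x) = 16.
Collecting terms: 2x − 16 = 16, so 2x = 32, so x = 16.
Then 2E = 16 + 3·16 = 64, so E = 32, V = 2E/4 = 16, F = 2 + 16 = 18.

16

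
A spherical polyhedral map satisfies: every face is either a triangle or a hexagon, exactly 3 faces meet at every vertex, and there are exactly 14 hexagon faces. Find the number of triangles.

Let x be the number of triangles; then F = 14 + x.
Edge–face incidences: 2E = 6·14 + 3·x = 84 + 3x.
Every vertex has degree 3, so 3V = 2E.
Euler: V − E + F = 2 ⇒ (2E)/3 − E + (14 + x) = 2.
Multiply by 6: 2·(2E) − 3·(2E) + 6·(14 + x) = 12, i.e. 84 + 6x − (84 + 3x) = 12.
Collecting terms: 3x = 12, so x = 4.
Then 2E = 84 + 3·4 = 96, so E = 48, V = 2E/3 = 32, F = 14 + 4 = 18.

4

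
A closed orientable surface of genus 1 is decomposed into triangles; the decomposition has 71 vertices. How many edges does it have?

213

χ = 2 − 2·1 = 0, and every face is a triangle so 3F = 2E.
V − E + F = 0 with E = 3F/2 gives 71 − (3/2 − 1)·F = 0, so F = 142 and E = 213.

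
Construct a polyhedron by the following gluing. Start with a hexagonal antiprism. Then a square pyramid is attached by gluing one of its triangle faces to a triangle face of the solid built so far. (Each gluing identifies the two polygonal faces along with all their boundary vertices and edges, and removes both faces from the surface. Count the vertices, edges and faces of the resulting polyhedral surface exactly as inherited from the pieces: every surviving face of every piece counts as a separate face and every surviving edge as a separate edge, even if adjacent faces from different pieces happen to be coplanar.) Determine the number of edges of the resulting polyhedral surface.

A hexagonal antiprism: V=12, E=24, F=14.
Attach a square pyramid (V=5, E=8, F=5) along a 3-gon: merge 3 vertices and 3 edges, delete both glued faces → V=14, E=29, F=17.
Check: V − E + F = 14 − 29 + 17 = 2.

29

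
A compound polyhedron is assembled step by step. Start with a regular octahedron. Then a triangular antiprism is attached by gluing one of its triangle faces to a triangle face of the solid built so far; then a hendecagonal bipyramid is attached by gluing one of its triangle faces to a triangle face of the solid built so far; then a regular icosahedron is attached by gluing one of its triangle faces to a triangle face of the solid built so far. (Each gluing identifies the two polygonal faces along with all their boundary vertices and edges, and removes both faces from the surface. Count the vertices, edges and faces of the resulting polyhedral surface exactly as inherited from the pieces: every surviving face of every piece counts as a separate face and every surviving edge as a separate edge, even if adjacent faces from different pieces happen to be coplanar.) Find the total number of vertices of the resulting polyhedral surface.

A regular octahedron: V=6, E=12, F=8.
Attach a triangular antiprism (V=6, E=12, F=8) along a 3-gon: merge 3 vertices and 3 edges, delete both glued faces → V=9, E=21, F=14.
Attach a hendecagonal bipyramid (V=13, E=33, F=22) along a 3-gon: merge 3 vertices and 3 edges, delete both glued faces → V=19, E=51, F=34.
Attach a regular icosahedron (V=12, E=30, F=20) along a 3-gon: merge 3 vertices and 3 edges, delete both glued faces → V=28, E=78, F=52.
Check: V − E + F = 28 − 78 + 52 = 2.

28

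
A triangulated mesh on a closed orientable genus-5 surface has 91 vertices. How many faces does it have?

χ = 2 − 2·5 = -8, and every face is a triangle so 3F = 2E.
V − E + F = -8 with E = 3F/2 gives 91 − (3/2 − 1)·F = -8, so F = 198 and E = 297.

198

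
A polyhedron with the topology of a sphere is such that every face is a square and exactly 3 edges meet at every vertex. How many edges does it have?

12

Each face has 4 edges and each edge borders two faces, so 2E = 4F.
Each vertex has degree 3, so 3V = 2E and hence V = 4F/3.
Euler: V − E + F = 2 ⇒ (4F/3) − (4F/2) + F = 2.
Multiply by 6: (8 − 12 + 6)F = 12, i.e. 2F = 12.
So F = 6, E = 4·6/2 = 12, V = 4·6/3 = 8.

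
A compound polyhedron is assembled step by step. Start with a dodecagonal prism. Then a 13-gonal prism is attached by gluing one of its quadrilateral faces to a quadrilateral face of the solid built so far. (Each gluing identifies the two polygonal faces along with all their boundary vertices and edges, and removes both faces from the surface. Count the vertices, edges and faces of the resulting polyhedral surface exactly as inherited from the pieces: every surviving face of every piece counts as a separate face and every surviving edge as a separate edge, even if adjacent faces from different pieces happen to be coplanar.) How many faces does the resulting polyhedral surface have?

A dodecagonal prism: V=24, E=36, F=14.
Attach a 13-gonal prism (V=26, E=39, F=15) along a 4-gon: merge 4 vertices and 4 edges, delete both glued faces → V=46, E=71, F=27.
Check: V − E + F = 46 − 71 + 27 = 2.

27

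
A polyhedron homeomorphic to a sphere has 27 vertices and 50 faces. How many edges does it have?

Here V − E + F = 2.
E = V + F − (2) = 27 + 50 − (2) = 75.

75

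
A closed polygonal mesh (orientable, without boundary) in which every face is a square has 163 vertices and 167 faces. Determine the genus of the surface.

3

Every face is a square, so 2E = 4·167 = 668, giving E = 334.
χ = V − E + F = 163 − 334 + 167 = -4.
For a closed orientable surface χ = 2 − 2g, so g = (2 − (-4))/2 = 3.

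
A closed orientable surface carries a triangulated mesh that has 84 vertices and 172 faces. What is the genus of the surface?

2

Every face is a triangle, so 2E = 3·172 = 516, giving E = 258.
χ = V − E + F = 84 − 258 + 172 = -2.
For a closed orientable surface χ = 2 − 2g, so g = (2 − (-2))/2 = 2.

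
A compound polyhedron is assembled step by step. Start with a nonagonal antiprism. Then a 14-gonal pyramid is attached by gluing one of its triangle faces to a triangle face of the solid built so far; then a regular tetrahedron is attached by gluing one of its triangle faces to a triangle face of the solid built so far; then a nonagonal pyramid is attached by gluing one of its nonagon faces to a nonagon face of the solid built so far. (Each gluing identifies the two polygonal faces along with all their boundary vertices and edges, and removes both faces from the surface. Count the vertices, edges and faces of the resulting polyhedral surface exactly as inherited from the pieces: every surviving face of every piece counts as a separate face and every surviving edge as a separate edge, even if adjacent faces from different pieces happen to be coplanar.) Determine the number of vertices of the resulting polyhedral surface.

32

A nonagonal antiprism: V=18, E=36, F=20.
Attach a 14-gonal pyramid (V=15, E=28, F=15) along a 3-gon: merge 3 vertices and 3 edges, delete both glued faces → V=30, E=61, F=33.
Attach a regular tetrahedron (V=4, E=6, F=4) along a 3-gon: merge 3 vertices and 3 edges, delete both glued faces → V=31, E=64, F=35.
Attach a nonagonal pyramid (V=10, E=18, F=10) along a 9-gon: merge 9 vertices and 9 edges, delete both glued faces → V=32, E=73, F=43.
Check: V − E + F = 32 − 73 + 43 = 2.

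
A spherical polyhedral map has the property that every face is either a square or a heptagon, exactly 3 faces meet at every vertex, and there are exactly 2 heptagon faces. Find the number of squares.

Let x be the number of squares; then F = 2 + x.
Edge–face incidences: 2E = 7·2 + 4·x = 14 + 4x.
Every vertex has degree 3, so 3V = 2E.
Euler: V − E + F = 2 ⇒ (2E)/3 − E + (2 + x) = 2.
Multiply by 6: 2·(2E) − 3·(2E) + 6·(2 + x) = 12, i.e. 12 + 6x − (14 + 4x) = 12.
Collecting terms: 2x − 2 = 12, so 2x = 14, so x = 7.
Then 2E = 14 + 4·7 = 42, so E = 21, V = 2E/3 = 14, F = 2 + 7 = 9.

7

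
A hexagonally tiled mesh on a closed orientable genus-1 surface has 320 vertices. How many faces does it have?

χ = 2 − 2·1 = 0, and every face is a hexagon so 6F = 2E.
V − E + F = 0 with E = 6F/2 gives 320 − (6/2 − 1)·F = 0, so F = 160 and E = 480.

160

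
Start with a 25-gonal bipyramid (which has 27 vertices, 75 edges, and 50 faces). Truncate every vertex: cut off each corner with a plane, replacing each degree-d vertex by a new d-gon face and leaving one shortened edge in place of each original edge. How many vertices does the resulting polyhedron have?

150

Truncation replaces each original edge-end by a new vertex, so V′ = 2E = 150.
Each original edge survives, and each old vertex of degree d contributes d new edges; summing degrees gives Σd = 2E, so E′ = E + 2E = 3E = 225.
Each original face survives and each original vertex becomes one new face: F′ = F + V = 77.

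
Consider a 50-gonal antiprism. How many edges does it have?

200

An antiprism on an n-gon has two n-gon caps and 2n triangles: V = 2·50 = 100, E = 4·50 = 200, F = 2·50 + 2 = 102.
Check: V − E + F = 100 − 200 + 102 = 2.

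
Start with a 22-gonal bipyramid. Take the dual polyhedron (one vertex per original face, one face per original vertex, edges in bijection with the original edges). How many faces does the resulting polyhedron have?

The base solid has V = 24, E = 66, F = 44.
The dual swaps V and F and preserves E: V′ = F = 44, E′ = E = 66, F′ = V = 24.

24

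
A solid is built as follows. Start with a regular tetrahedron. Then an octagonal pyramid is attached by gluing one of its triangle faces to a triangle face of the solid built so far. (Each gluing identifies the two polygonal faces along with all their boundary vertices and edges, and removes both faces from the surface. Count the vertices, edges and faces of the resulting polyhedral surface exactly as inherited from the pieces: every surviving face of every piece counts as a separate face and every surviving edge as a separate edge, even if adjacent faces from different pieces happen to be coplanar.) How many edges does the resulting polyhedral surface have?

A regular tetrahedron: V=4, E=6, F=4.
Attach an octagonal pyramid (V=9, E=16, F=9) along a 3-gon: merge 3 vertices and 3 edges, delete both glued faces → V=10, E=19, F=11.
Check: V − E + F = 10 − 19 + 11 = 2.

19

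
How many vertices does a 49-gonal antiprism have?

98

An antiprism on an n-gon has two n-gon caps and 2n triangles: V = 2·49 = 98, E = 4·49 = 196, F = 2·49 + 2 = 100.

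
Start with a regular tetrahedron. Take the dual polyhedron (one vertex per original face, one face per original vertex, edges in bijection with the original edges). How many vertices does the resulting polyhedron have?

The base solid has V = 4, E = 6, F = 4.
The dual swaps V and F and preserves E: V′ = F = 4, E′ = E = 6, F′ = V = 4.

4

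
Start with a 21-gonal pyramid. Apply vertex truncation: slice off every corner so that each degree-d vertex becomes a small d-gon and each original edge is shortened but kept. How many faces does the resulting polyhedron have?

The base solid has V = 22, E = 42, F = 22.
Truncation replaces each original edge-end by a new vertex, so V′ = 2E = 84.
Each original edge survives, and each old vertex of degree d contributes d new edges; summing degrees gives Σd = 2E, so E′ = E + 2E = 3E = 126.
Each original face survives and each original vertex becomes one new face: F′ = F + V = 44.

44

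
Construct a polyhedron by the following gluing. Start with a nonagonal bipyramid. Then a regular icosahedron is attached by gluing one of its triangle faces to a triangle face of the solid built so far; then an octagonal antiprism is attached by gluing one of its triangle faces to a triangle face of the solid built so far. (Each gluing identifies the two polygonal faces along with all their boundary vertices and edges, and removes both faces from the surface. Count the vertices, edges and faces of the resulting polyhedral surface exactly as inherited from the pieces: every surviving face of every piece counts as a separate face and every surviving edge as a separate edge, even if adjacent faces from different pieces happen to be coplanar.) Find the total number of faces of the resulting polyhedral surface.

A nonagonal bipyramid: V=11, E=27, F=18.
Attach a regular icosahedron (V=12, E=30, F=20) along a 3-gon: merge 3 vertices and 3 edges, delete both glued faces → V=20, E=54, F=36.
Attach an octagonal antiprism (V=16, E=32, F=18) along a 3-gon: merge 3 vertices and 3 edges, delete both glued faces → V=33, E=83, F=52.
Check: V − E + F = 33 − 83 + 52 = 2.

52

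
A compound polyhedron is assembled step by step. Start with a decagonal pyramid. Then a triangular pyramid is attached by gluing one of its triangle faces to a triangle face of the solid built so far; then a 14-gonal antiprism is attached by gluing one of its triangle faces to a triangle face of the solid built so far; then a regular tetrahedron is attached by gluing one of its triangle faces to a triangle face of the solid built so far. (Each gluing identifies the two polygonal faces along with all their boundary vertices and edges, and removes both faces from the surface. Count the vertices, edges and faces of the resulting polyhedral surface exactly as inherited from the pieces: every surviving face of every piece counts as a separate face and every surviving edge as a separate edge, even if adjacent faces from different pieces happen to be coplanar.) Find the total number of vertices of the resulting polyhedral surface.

A decagonal pyramid: V=11, E=20, F=11.
Attach a triangular pyramid (V=4, E=6, F=4) along a 3-gon: merge 3 vertices and 3 edges, delete both glued faces → V=12, E=23, F=13.
Attach a 14-gonal antiprism (V=28, E=56, F=30) along a 3-gon: merge 3 vertices and 3 edges, delete both glued faces → V=37, E=76, F=41.
Attach a regular tetrahedron (V=4, E=6, F=4) along a 3-gon: merge 3 vertices and 3 edges, delete both glued faces → V=38, E=79, F=43.
Check: V − E + F = 38 − 79 + 43 = 2.

38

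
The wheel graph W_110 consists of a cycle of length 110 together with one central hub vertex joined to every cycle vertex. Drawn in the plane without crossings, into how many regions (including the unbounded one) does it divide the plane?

111

W_110 has V = 110 + 1 = 111 vertices and E = 2·110 = 220 edges.
By Euler's formula F = 2 − V + E = 2 − 111 + 220 = 111.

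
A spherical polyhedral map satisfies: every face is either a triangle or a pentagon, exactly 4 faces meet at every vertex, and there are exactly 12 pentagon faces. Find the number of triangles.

20

Let x be the number of triangles; then F = 12 + x.
Edge–face incidences: 2E = 5·12 + 3·x = 60 + 3x.
Every vertex has degree 4, so 4V = 2E.
Euler: V − E + F = 2 ⇒ (2E)/4 − E + (12 + x) = 2.
Multiply by 8: 2·(2E) − 4·(2E) + 8·(12 + x) = 16, i.e. 96 + 8x − 2·(60 + 3x) = 16.
Collecting terms: 2x − 24 = 16, so 2x = 40, so x = 20.
Then 2E = 60 + 3·20 = 120, so E = 60, V = 2E/4 = 30, F = 12 + 20 = 32.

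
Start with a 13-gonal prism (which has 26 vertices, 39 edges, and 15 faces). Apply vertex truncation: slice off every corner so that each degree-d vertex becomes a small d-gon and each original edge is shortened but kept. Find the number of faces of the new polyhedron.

Truncation replaces each original edge-end by a new vertex, so V′ = 2E = 78.
Each original edge survives, and each old vertex of degree d contributes d new edges; summing degrees gives Σd = 2E, so E′ = E + 2E = 3E = 117.
Each original face survives and each original vertex becomes one new face: F′ = F + V = 41.

41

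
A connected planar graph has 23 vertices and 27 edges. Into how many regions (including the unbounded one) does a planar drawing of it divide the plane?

Euler's formula for a connected plane graph: V − E + F = 2, so F = 2 − 23 + 27 = 6.

6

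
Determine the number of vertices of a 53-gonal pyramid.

A pyramid on an n-gon base has one n-gon and n triangles: V = 53 + 1 = 54, E = 2·53 = 106, F = 53 + 1 = 54.

54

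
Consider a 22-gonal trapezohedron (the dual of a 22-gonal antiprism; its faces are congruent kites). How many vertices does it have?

The n-trapezohedron (dual of the n-antiprism) has V = 2·22 + 2 = 46, E = 4·22 = 88, F = 2·22 = 44.

46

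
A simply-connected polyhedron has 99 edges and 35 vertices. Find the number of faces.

66

Here V − E + F = 2.
F = 2 − V + E = 2 − 35 + 99 = 66.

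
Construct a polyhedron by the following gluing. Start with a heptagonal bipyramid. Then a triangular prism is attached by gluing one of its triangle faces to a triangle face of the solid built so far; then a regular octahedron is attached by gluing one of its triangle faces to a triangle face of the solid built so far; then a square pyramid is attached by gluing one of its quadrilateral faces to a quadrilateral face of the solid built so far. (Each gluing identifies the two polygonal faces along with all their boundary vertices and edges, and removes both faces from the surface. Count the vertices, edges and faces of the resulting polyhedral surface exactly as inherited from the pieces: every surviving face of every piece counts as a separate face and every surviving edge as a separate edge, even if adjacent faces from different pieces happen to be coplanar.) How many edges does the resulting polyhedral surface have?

A heptagonal bipyramid: V=9, E=21, F=14.
Attach a triangular prism (V=6, E=9, F=5) along a 3-gon: merge 3 vertices and 3 edges, delete both glued faces → V=12, E=27, F=17.
Attach a regular octahedron (V=6, E=12, F=8) along a 3-gon: merge 3 vertices and 3 edges, delete both glued faces → V=15, E=36, F=23.
Attach a square pyramid (V=5, E=8, F=5) along a 4-gon: merge 4 vertices and 4 edges, delete both glued faces → V=16, E=40, F=26.
Check: V − E + F = 16 − 40 + 26 = 2.

40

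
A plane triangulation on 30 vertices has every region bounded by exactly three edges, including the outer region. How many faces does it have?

In a plane triangulation 3F = 2E and V − E + F = 2, so F = 2V − 4 = 2·30 − 4 = 56.

56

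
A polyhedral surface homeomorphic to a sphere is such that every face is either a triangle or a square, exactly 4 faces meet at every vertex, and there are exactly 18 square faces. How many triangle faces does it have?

8

Let x be the number of triangles; then F = 18 + x.
Edge–face incidences: 2E = 4·18 + 3·x = 72 + 3x.
Every vertex has degree 4, so 4V = 2E.
Euler: V − E + F = 2 ⇒ (2E)/4 − E + (18 + x) = 2.
Multiply by 8: 2·(2E) − 4·(2E) + 8·(18 + x) = 16, i.e. 144 + 8x − 2·(72 + 3x) = 16.
Collecting terms: 2x = 16, so x = 8.
Then 2E = 72 + 3·8 = 96, so E = 48, V = 2E/4 = 24, F = 18 + 8 = 26.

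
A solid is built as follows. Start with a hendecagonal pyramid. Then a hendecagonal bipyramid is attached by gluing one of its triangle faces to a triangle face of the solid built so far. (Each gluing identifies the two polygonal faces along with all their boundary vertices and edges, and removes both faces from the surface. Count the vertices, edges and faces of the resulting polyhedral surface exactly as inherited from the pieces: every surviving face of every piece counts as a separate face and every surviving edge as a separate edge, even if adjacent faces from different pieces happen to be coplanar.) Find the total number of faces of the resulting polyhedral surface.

32

A hendecagonal pyramid: V=12, E=22, F=12.
Attach a hendecagonal bipyramid (V=13, E=33, F=22) along a 3-gon: merge 3 vertices and 3 edges, delete both glued faces → V=22, E=52, F=32.
Check: V − E + F = 22 − 52 + 32 = 2.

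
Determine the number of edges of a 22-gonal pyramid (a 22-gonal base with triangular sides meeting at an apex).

A pyramid on an n-gon base has one n-gon and n triangles: V = 22 + 1 = 23, E = 2·22 = 44, F = 22 + 1 = 23.

44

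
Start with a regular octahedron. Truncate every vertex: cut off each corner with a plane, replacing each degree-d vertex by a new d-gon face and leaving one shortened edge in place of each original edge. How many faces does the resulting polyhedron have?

14

The base solid has V = 6, E = 12, F = 8.
Truncation replaces each original edge-end by a new vertex, so V′ = 2E = 24.
Each original edge survives, and each old vertex of degree d contributes d new edges; summing degrees gives Σd = 2E, so E′ = E + 2E = 3E = 36.
Each original face survives and each original vertex becomes one new face: F′ = F + V = 14.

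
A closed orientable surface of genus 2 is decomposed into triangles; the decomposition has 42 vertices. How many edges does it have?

132

χ = 2 − 2·2 = -2, and every face is a triangle so 3F = 2E.
V − E + F = -2 with E = 3F/2 gives 42 − (3/2 − 1)·F = -2, so F = 88 and E = 132.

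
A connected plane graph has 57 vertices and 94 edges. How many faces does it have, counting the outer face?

Euler's formula for a connected plane graph: V − E + F = 2, so F = 2 − 57 + 94 = 39.

39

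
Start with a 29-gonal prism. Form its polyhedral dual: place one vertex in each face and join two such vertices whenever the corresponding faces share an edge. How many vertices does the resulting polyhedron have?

31

The base solid has V = 58, E = 87, F = 31.
The dual swaps V and F and preserves E: V′ = F = 31, E′ = E = 87, F′ = V = 58.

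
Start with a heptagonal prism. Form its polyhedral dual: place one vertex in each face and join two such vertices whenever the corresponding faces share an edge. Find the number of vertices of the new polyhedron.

9

The base solid has V = 14, E = 21, F = 9.
The dual swaps V and F and preserves E: V′ = F = 9, E′ = E = 21, F′ = V = 14.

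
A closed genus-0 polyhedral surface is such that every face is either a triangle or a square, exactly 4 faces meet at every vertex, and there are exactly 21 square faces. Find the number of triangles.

Let x be the number of triangles; then F = 21 + x.
Edge–face incidences: 2E = 4·21 + 3·x = 84 + 3x.
Every vertex has degree 4, so 4V = 2E.
Euler: V − E + F = 2 ⇒ (2E)/4 − E + (21 + x) = 2.
Multiply by 8: 2·(2E) − 4·(2E) + 8·(21 + x) = 16, i.e. 168 + 8x − 2·(84 + 3x) = 16.
Collecting terms: 2x = 16, so x = 8.
Then 2E = 84 + 3·8 = 108, so E = 54, V = 2E/4 = 27, F = 21 + 8 = 29.

8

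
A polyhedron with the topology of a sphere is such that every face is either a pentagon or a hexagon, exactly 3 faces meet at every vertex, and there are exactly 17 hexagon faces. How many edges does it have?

81

Let x be the number of pentagons; then F = 17 + x.
Edge–face incidences: 2E = 6·17 + 5·x = 102 + 5x.
Every vertex has degree 3, so 3V = 2E.
Euler: V − E + F = 2 ⇒ (2E)/3 − E + (17 + x) = 2.
Multiply by 6: 2·(2E) − 3·(2E) + 6·(17 + x) = 12, i.e. 102 + 6x − (102 + 5x) = 12.
Collecting terms: x = 12.
Then 2E = 102 + 5·12 = 162, so E = 81, V = 2E/3 = 54, F = 17 + 12 = 29.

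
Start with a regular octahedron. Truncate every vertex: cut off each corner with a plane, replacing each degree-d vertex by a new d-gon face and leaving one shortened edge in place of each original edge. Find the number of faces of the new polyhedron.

14

The base solid has V = 6, E = 12, F = 8.
Truncation replaces each original edge-end by a new vertex, so V′ = 2E = 24.
Each original edge survives, and each old vertex of degree d contributes d new edges; summing degrees gives Σd = 2E, so E′ = E + 2E = 3E = 36.
Each original face survives and each original vertex becomes one new face: F′ = F + V = 14.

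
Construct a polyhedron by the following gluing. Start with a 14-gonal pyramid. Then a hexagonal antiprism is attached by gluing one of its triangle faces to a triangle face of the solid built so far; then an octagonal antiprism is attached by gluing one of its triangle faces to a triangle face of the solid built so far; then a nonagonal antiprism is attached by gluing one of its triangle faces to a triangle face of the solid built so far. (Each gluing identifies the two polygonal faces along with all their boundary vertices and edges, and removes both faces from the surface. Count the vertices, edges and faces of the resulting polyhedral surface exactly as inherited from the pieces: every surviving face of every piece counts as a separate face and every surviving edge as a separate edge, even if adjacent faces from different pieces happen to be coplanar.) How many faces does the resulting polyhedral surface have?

61

A 14-gonal pyramid: V=15, E=28, F=15.
Attach a hexagonal antiprism (V=12, E=24, F=14) along a 3-gon: merge 3 vertices and 3 edges, delete both glued faces → V=24, E=49, F=27.
Attach an octagonal antiprism (V=16, E=32, F=18) along a 3-gon: merge 3 vertices and 3 edges, delete both glued faces → V=37, E=78, F=43.
Attach a nonagonal antiprism (V=18, E=36, F=20) along a 3-gon: merge 3 vertices and 3 edges, delete both glued faces → V=52, E=111, F=61.
Check: V − E + F = 52 − 111 + 61 = 2.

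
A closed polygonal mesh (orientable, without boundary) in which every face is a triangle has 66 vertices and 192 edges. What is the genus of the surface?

0

Every face is a triangle and each edge borders two faces, so 3F = 2·192, giving F = 128.
χ = V − E + F = 66 − 192 + 128 = 2.
For a closed orientable surface χ = 2 − 2g, so g = (2 − (2))/2 = 0.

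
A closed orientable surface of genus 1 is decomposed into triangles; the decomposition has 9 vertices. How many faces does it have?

18

χ = 2 − 2·1 = 0, and every face is a triangle so 3F = 2E.
V − E + F = 0 with E = 3F/2 gives 9 − (3/2 − 1)·F = 0, so F = 18 and E = 27.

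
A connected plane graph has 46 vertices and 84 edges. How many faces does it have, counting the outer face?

Euler's formula for a connected plane graph: V − E + F = 2, so F = 2 − 46 + 84 = 40.

40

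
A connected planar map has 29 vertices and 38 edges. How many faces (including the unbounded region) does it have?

Euler's formula for a connected plane graph: V − E + F = 2, so F = 2 − 29 + 38 = 11.

11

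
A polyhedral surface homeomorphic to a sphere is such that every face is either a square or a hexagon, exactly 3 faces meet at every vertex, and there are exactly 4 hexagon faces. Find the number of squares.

Let x be the number of squares; then F = 4 + x.
Edge–face incidences: 2E = 6·4 + 4·x = 24 + 4x.
Every vertex has degree 3, so 3V = 2E.
Euler: V − E + F = 2 ⇒ (2E)/3 − E + (4 + x) = 2.
Multiply by 6: 2·(2E) − 3·(2E) + 6·(4 + x) = 12, i.e. 24 + 6x − (24 + 4x) = 12.
Collecting terms: 2x = 12, so x = 6.
Then 2E = 24 + 4·6 = 48, so E = 24, V = 2E/3 = 16, F = 4 + 6 = 10.

6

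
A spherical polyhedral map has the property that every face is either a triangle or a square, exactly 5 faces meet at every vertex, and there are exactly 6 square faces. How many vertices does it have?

24

Let x be the number of triangles; then F = 6 + x.
Edge–face incidences: 2E = 4·6 + 3·x = 24 + 3x.
Every vertex has degree 5, so 5V = 2E.
Euler: V − E + F = 2 ⇒ (2E)/5 − E + (6 + x) = 2.
Multiply by 10: 2·(2E) − 5·(2E) + 10·(6 + x) = 20, i.e. 60 + 10x − 3·(24 + 3x) = 20.
Collecting terms: x − 12 = 20, so x = 32.
Then 2E = 24 + 3·32 = 120, so E = 60, V = 2E/5 = 24, F = 6 + 32 = 38.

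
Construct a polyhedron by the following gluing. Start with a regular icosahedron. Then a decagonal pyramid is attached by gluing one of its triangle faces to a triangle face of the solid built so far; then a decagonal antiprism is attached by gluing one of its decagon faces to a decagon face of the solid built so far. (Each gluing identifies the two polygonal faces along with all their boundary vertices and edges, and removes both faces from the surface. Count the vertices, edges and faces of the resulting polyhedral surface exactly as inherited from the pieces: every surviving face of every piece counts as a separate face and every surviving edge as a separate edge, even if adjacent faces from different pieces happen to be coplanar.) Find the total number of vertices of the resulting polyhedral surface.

A regular icosahedron: V=12, E=30, F=20.
Attach a decagonal pyramid (V=11, E=20, F=11) along a 3-gon: merge 3 vertices and 3 edges, delete both glued faces → V=20, E=47, F=29.
Attach a decagonal antiprism (V=20, E=40, F=22) along a 10-gon: merge 10 vertices and 10 edges, delete both glued faces → V=30, E=77, F=49.
Check: V − E + F = 30 − 77 + 49 = 2.

30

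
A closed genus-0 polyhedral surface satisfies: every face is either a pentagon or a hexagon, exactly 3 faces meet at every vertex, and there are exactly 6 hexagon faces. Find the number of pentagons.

12

Let x be the number of pentagons; then F = 6 + x.
Edge–face incidences: 2E = 6·6 + 5·x = 36 + 5x.
Every vertex has degree 3, so 3V = 2E.
Euler: V − E + F = 2 ⇒ (2E)/3 − E + (6 + x) = 2.
Multiply by 6: 2·(2E) − 3·(2E) + 6·(6 + x) = 12, i.e. 36 + 6x − (36 + 5x) = 12.
Collecting terms: x = 12.
Then 2E = 36 + 5·12 = 96, so E = 48, V = 2E/3 = 32, F = 6 + 12 = 18.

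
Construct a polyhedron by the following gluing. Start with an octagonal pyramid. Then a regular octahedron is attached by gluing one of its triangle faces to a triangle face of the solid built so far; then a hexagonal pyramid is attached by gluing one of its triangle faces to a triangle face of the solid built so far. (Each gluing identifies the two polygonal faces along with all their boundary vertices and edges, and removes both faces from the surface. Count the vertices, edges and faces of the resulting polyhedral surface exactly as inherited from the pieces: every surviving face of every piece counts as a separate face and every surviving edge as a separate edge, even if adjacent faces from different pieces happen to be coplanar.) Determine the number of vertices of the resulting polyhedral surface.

16

An octagonal pyramid: V=9, E=16, F=9.
Attach a regular octahedron (V=6, E=12, F=8) along a 3-gon: merge 3 vertices and 3 edges, delete both glued faces → V=12, E=25, F=15.
Attach a hexagonal pyramid (V=7, E=12, F=7) along a 3-gon: merge 3 vertices and 3 edges, delete both glued faces → V=16, E=34, F=20.
Check: V − E + F = 16 − 34 + 20 = 2.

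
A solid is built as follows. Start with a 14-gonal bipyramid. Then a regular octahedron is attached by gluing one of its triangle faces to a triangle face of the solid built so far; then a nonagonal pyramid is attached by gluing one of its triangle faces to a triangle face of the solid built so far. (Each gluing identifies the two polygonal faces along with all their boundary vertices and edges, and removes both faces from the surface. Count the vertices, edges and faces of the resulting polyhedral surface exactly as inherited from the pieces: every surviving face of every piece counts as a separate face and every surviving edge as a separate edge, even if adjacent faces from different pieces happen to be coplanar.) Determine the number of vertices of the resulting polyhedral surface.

26

A 14-gonal bipyramid: V=16, E=42, F=28.
Attach a regular octahedron (V=6, E=12, F=8) along a 3-gon: merge 3 vertices and 3 edges, delete both glued faces → V=19, E=51, F=34.
Attach a nonagonal pyramid (V=10, E=18, F=10) along a 3-gon: merge 3 vertices and 3 edges, delete both glued faces → V=26, E=66, F=42.
Check: V − E + F = 26 − 66 + 42 = 2.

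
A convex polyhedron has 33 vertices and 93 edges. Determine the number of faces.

Here V − E + F = 2.
F = 2 − V + E = 2 − 33 + 93 = 62.

62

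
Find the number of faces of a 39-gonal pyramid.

40

A pyramid on an n-gon base has one n-gon and n triangles: V = 39 + 1 = 40, E = 2·39 = 78, F = 39 + 1 = 40.
Check: V − E + F = 40 − 78 + 40 = 2.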